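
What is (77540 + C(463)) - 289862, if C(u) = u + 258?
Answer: -211601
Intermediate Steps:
C(u) = 258 + u
(77540 + C(463)) - 289862 = (77540 + (258 + 463)) - 289862 = (77540 + 721) - 289862 = 78261 - 289862 = -211601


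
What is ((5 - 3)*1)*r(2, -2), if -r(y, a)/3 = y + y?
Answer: -24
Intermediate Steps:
r(y, a) = -6*y (r(y, a) = -3*(y + y) = -6*y)
((5 - 3)*1)*r(2, -2) = ((5 - 3)*1)*(-6*2) = (2*1)*(-12) = 2*(-12) = -24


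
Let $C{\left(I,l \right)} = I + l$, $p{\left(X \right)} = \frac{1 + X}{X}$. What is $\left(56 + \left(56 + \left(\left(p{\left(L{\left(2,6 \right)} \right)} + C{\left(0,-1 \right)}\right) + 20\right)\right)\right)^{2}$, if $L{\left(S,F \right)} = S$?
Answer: $\frac{70225}{4} \approx 17556.0$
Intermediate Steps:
$p{\left(X \right)} = \frac{1 + X}{X}$
$\left(56 + \left(56 + \left(\left(p{\left(L{\left(2,6 \right)} \right)} + C{\left(0,-1 \right)}\right) + 20\right)\right)\right)^{2} = \left(56 + \left(56 + \left(\left(\frac{1 + 2}{2} + \left(0 - 1\right)\right) + 20\right)\right)\right)^{2} = \left(56 + \left(56 + \left(\left(\frac{1}{2} \cdot 3 - 1\right) + 20\right)\right)\right)^{2} = \left(56 + \left(56 + \left(\left(\frac{3}{2} - 1\right) + 20\right)\right)\right)^{2} = \left(56 + \left(56 + \left(\frac{1}{2} + 20\right)\right)\right)^{2} = \left(56 + \left(56 + \frac{41}{2}\right)\right)^{2} = \left(56 + \frac{153}{2}\right)^{2} = \left(\frac{265}{2}\right)^{2} = \frac{70225}{4}$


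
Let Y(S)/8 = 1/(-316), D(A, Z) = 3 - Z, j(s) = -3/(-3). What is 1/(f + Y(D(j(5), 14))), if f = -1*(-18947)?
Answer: 79/1496811 ≈ 5.2779e-5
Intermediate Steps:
j(s) = 1 (j(s) = -3*(-⅓) = 1)
Y(S) = -2/79 (Y(S) = 8/(-316) = 8*(-1/316) = -2/79)
f = 18947
1/(f + Y(D(j(5), 14))) = 1/(18947 - 2/79) = 1/(1496811/79) = 79/1496811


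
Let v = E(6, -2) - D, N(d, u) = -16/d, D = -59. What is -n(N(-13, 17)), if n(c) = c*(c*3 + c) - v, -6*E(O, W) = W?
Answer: 27010/507 ≈ 53.274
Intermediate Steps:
E(O, W) = -W/6
v = 178/3 (v = -1/6*(-2) - 1*(-59) = 1/3 + 59 = 178/3 ≈ 59.333)
n(c) = -178/3 + 4*c**2 (n(c) = c*(c*3 + c) - 1*178/3 = c*(3*c + c) - 178/3 = c*(4*c) - 178/3 = 4*c**2 - 178/3 = -178/3 + 4*c**2)
-n(N(-13, 17)) = -(-178/3 + 4*(-16/(-13))**2) = -(-178/3 + 4*(-16*(-1/13))**2) = -(-178/3 + 4*(16/13)**2) = -(-178/3 + 4*(256/169)) = -(-178/3 + 1024/169) = -1*(-27010/507) = 27010/507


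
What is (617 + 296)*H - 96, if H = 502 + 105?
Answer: 554095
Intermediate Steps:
H = 607
(617 + 296)*H - 96 = (617 + 296)*607 - 96 = 913*607 - 96 = 554191 - 96 = 554095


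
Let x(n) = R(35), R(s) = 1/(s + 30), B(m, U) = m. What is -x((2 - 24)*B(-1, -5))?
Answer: -1/65 ≈ -0.015385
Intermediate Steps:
R(s) = 1/(30 + s)
x(n) = 1/65 (x(n) = 1/(30 + 35) = 1/65)
-x((2 - 24)*B(-1, -5)) = -1*1/65 = -1/65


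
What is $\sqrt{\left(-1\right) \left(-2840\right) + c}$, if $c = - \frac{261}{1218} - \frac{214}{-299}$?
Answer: $\frac{\sqrt{49772959054}}{4186} \approx 53.296$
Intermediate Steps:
$c = \frac{2099}{4186}$ ($c = \left(-261\right) \frac{1}{1218} - - \frac{214}{299} = - \frac{3}{14} + \frac{214}{299} = \frac{2099}{4186} \approx 0.50143$)
$\sqrt{\left(-1\right) \left(-2840\right) + c} = \sqrt{\left(-1\right) \left(-2840\right) + \frac{2099}{4186}} = \sqrt{2840 + \frac{2099}{4186}} = \sqrt{\frac{11890339}{4186}} = \frac{\sqrt{49772959054}}{4186}$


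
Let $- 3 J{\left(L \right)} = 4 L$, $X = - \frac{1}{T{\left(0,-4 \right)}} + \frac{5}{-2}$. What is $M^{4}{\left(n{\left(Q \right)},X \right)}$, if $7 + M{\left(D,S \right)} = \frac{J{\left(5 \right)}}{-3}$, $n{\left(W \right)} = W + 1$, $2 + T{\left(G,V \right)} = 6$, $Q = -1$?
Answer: $\frac{3418801}{6561} \approx 521.08$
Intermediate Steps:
$T{\left(G,V \right)} = 4$ ($T{\left(G,V \right)} = -2 + 6 = 4$)
$X = - \frac{11}{4}$ ($X = - \frac{1}{4} + \frac{5}{-2} = \left(-1\right) \frac{1}{4} + 5 \left(- \frac{1}{2}\right) = - \frac{1}{4} - \frac{5}{2} = - \frac{11}{4} \approx -2.75$)
$n{\left(W \right)} = 1 + W$
$J{\left(L \right)} = - \frac{4 L}{3}$
$M{\left(D,S \right)} = - \frac{43}{9}$ ($M{\left(D,S \right)} = -7 + \frac{\left(- \frac{4}{3}\right) 5}{-3} = -7 - - \frac{20}{9} = -7 + \frac{20}{9} = - \frac{43}{9}$)
$M^{4}{\left(n{\left(Q \right)},X \right)} = \left(- \frac{43}{9}\right)^{4} = \frac{3418801}{6561}$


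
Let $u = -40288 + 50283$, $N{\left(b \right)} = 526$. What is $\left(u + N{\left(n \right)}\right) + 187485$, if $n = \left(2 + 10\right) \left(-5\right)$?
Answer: $198006$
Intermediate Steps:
$n = -60$ ($n = 12 \left(-5\right) = -60$)
$u = 9995$
$\left(u + N{\left(n \right)}\right) + 187485 = \left(9995 + 526\right) + 187485 = 10521 + 187485 = 198006$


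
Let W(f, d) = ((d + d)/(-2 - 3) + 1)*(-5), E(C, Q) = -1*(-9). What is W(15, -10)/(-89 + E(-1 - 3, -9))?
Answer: 5/16 ≈ 0.31250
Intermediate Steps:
E(C, Q) = 9
W(f, d) = -5 + 2*d (W(f, d) = ((2*d)/(-5) + 1)*(-5) = ((2*d)*(-⅕) + 1)*(-5) = (-2*d/5 + 1)*(-5) = (1 - 2*d/5)*(-5) = -5 + 2*d)
W(15, -10)/(-89 + E(-1 - 3, -9)) = (-5 + 2*(-10))/(-89 + 9) = (-5 - 20)/(-80) = -1/80*(-25) = 5/16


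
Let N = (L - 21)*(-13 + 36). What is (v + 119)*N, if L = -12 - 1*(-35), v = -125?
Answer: -276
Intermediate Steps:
L = 23 (L = -12 + 35 = 23)
N = 46 (N = (23 - 21)*(-13 + 36) = 2*23 = 46)
(v + 119)*N = (-125 + 119)*46 = -6*46 = -276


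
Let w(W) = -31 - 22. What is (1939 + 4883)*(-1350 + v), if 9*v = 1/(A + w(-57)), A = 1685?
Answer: -7515114821/816 ≈ -9.2097e+6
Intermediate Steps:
w(W) = -53
v = 1/14688 (v = 1/(9*(1685 - 53)) = (1/9)/1632 = (1/9)*(1/1632) = 1/14688 ≈ 6.8083e-5)
(1939 + 4883)*(-1350 + v) = (1939 + 4883)*(-1350 + 1/14688) = 6822*(-19828799/14688) = -7515114821/816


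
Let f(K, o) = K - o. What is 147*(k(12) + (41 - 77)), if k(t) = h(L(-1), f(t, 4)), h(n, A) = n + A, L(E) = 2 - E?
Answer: -3675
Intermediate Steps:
h(n, A) = A + n
k(t) = -1 + t (k(t) = (t - 1*4) + (2 - 1*(-1)) = (t - 4) + (2 + 1) = (-4 + t) + 3 = -1 + t)
147*(k(12) + (41 - 77)) = 147*((-1 + 12) + (41 - 77)) = 147*(11 - 36) = 147*(-25) = -3675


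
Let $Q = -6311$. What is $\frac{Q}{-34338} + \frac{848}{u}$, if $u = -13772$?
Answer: $\frac{14449117}{118225734} \approx 0.12222$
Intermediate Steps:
$\frac{Q}{-34338} + \frac{848}{u} = - \frac{6311}{-34338} + \frac{848}{-13772} = \left(-6311\right) \left(- \frac{1}{34338}\right) + 848 \left(- \frac{1}{13772}\right) = \frac{6311}{34338} - \frac{212}{3443} = \frac{14449117}{118225734}$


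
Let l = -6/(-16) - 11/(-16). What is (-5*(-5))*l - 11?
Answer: 249/16 ≈ 15.563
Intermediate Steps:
l = 17/16 (l = -6*(-1/16) - 11*(-1/16) = 3/8 + 11/16 = 17/16 ≈ 1.0625)
(-5*(-5))*l - 11 = -5*(-5)*(17/16) - 11 = 25*(17/16) - 11 = 425/16 - 11 = 249/16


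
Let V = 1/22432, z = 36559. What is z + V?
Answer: 820091489/22432 ≈ 36559.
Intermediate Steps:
V = 1/22432 ≈ 4.4579e-5
z + V = 36559 + 1/22432 = 820091489/22432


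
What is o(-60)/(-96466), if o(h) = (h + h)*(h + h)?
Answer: -7200/48233 ≈ -0.14928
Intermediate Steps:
o(h) = 4*h² (o(h) = (2*h)*(2*h) = 4*h²)
o(-60)/(-96466) = (4*(-60)²)/(-96466) = (4*3600)*(-1/96466) = 14400*(-1/96466) = -7200/48233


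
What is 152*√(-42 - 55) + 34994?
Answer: 34994 + 152*I*√97 ≈ 34994.0 + 1497.0*I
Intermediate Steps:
152*√(-42 - 55) + 34994 = 152*√(-97) + 34994 = 152*(I*√97) + 34994 = 152*I*√97 + 34994 = 34994 + 152*I*√97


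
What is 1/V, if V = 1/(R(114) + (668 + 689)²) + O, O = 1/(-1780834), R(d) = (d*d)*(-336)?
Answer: -4496974482638/4306041 ≈ -1.0443e+6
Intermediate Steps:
R(d) = -336*d² (R(d) = d²*(-336) = -336*d²)
O = -1/1780834 ≈ -5.6153e-7
V = -4306041/4496974482638 (V = 1/(-336*114² + (668 + 689)²) - 1/1780834 = 1/(-336*12996 + 1357²) - 1/1780834 = 1/(-4366656 + 1841449) - 1/1780834 = 1/(-2525207) - 1/1780834 = -1/2525207 - 1/1780834 = -4306041/4496974482638 ≈ -9.5754e-7)
1/V = 1/(-4306041/4496974482638) = -4496974482638/4306041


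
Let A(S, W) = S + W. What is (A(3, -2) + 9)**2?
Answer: 100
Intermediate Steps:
(A(3, -2) + 9)**2 = ((3 - 2) + 9)**2 = (1 + 9)**2 = 10**2 = 100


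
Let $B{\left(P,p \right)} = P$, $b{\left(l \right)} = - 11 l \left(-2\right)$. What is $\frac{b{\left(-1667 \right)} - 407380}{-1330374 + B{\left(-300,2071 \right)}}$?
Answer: $\frac{74009}{221779} \approx 0.33371$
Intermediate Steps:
$b{\left(l \right)} = 22 l$
$\frac{b{\left(-1667 \right)} - 407380}{-1330374 + B{\left(-300,2071 \right)}} = \frac{22 \left(-1667\right) - 407380}{-1330374 - 300} = \frac{-36674 - 407380}{-1330674} = \left(-444054\right) \left(- \frac{1}{1330674}\right) = \frac{74009}{221779}$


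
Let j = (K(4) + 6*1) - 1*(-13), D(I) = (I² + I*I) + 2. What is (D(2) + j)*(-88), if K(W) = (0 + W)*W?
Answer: -3960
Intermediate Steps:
K(W) = W² (K(W) = W*W = W²)
D(I) = 2 + 2*I² (D(I) = (I² + I²) + 2 = 2*I² + 2 = 2 + 2*I²)
j = 35 (j = (4² + 6*1) - 1*(-13) = (16 + 6) + 13 = 22 + 13 = 35)
(D(2) + j)*(-88) = ((2 + 2*2²) + 35)*(-88) = ((2 + 2*4) + 35)*(-88) = ((2 + 8) + 35)*(-88) = (10 + 35)*(-88) = 45*(-88) = -3960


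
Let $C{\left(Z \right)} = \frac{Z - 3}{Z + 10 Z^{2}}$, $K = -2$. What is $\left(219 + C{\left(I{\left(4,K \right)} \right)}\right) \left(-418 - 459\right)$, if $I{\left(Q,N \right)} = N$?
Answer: $- \frac{7294009}{38} \approx -1.9195 \cdot 10^{5}$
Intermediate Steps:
$C{\left(Z \right)} = \frac{-3 + Z}{Z + 10 Z^{2}}$
$\left(219 + C{\left(I{\left(4,K \right)} \right)}\right) \left(-418 - 459\right) = \left(219 + \frac{-3 - 2}{\left(-2\right) \left(1 + 10 \left(-2\right)\right)}\right) \left(-418 - 459\right) = \left(219 - \frac{1}{2} \frac{1}{1 - 20} \left(-5\right)\right) \left(-877\right) = \left(219 - \frac{1}{2} \frac{1}{-19} \left(-5\right)\right) \left(-877\right) = \left(219 - \left(- \frac{1}{38}\right) \left(-5\right)\right) \left(-877\right) = \left(219 - \frac{5}{38}\right) \left(-877\right) = \frac{8317}{38} \left(-877\right) = - \frac{7294009}{38}$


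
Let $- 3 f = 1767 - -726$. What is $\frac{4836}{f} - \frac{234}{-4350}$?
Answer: $- \frac{1157897}{200825} \approx -5.7657$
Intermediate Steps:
$f = -831$ ($f = - \frac{1767 - -726}{3} = - \frac{1767 + 726}{3} = \left(- \frac{1}{3}\right) 2493 = -831$)
$\frac{4836}{f} - \frac{234}{-4350} = \frac{4836}{-831} - \frac{234}{-4350} = 4836 \left(- \frac{1}{831}\right) - - \frac{39}{725} = - \frac{1612}{277} + \frac{39}{725} = - \frac{1157897}{200825}$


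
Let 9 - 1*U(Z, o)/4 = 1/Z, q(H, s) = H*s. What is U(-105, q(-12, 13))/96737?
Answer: 3784/10157385 ≈ 0.00037254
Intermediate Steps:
U(Z, o) = 36 - 4/Z
U(-105, q(-12, 13))/96737 = (36 - 4/(-105))/96737 = (36 - 4*(-1/105))*(1/96737) = (36 + 4/105)*(1/96737) = (3784/105)*(1/96737) = 3784/10157385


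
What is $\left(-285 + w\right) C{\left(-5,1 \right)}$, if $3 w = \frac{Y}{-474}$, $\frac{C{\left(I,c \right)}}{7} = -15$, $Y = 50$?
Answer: $\frac{7093100}{237} \approx 29929.0$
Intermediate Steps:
$C{\left(I,c \right)} = -105$ ($C{\left(I,c \right)} = 7 \left(-15\right) = -105$)
$w = - \frac{25}{711}$ ($w = \frac{50 \frac{1}{-474}}{3} = \frac{50 \left(- \frac{1}{474}\right)}{3} = \frac{1}{3} \left(- \frac{25}{237}\right) = - \frac{25}{711} \approx -0.035162$)
$\left(-285 + w\right) C{\left(-5,1 \right)} = \left(-285 - \frac{25}{711}\right) \left(-105\right) = \left(- \frac{202660}{711}\right) \left(-105\right) = \frac{7093100}{237}$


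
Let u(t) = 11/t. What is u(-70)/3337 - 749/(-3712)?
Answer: 87459039/433543040 ≈ 0.20173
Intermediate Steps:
u(-70)/3337 - 749/(-3712) = (11/(-70))/3337 - 749/(-3712) = (11*(-1/70))*(1/3337) - 749*(-1/3712) = -11/70*1/3337 + 749/3712 = -11/233590 + 749/3712 = 87459039/433543040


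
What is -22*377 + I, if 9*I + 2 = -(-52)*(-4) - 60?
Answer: -8324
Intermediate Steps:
I = -30 (I = -2/9 + (-(-52)*(-4) - 60)/9 = -2/9 + (-52*4 - 60)/9 = -2/9 + (-208 - 60)/9 = -2/9 + (⅑)*(-268) = -2/9 - 268/9 = -30)
-22*377 + I = -22*377 - 30 = -8294 - 30 = -8324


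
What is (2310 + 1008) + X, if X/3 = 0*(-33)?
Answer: 3318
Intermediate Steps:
X = 0 (X = 3*(0*(-33)) = 3*0 = 0)
(2310 + 1008) + X = (2310 + 1008) + 0 = 3318 + 0 = 3318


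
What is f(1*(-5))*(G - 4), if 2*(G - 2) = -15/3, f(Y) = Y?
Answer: 45/2 ≈ 22.500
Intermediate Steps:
G = -½ (G = 2 + (-15/3)/2 = 2 + (-15*⅓)/2 = 2 + (½)*(-5) = 2 - 5/2 = -½ ≈ -0.50000)
f(1*(-5))*(G - 4) = (1*(-5))*(-½ - 4) = -5*(-9/2) = 45/2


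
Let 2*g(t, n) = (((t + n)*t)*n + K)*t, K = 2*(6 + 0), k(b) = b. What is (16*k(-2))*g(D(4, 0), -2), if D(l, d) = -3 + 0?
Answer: -864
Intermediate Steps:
D(l, d) = -3
K = 12 (K = 2*6 = 12)
g(t, n) = t*(12 + n*t*(n + t))/2 (g(t, n) = ((((t + n)*t)*n + 12)*t)/2 = ((((n + t)*t)*n + 12)*t)/2 = (((t*(n + t))*n + 12)*t)/2 = ((n*t*(n + t) + 12)*t)/2 = ((12 + n*t*(n + t))*t)/2 = (t*(12 + n*t*(n + t)))/2 = t*(12 + n*t*(n + t))/2)
(16*k(-2))*g(D(4, 0), -2) = (16*(-2))*((½)*(-3)*(12 - 2*(-3)² - 3*(-2)²)) = -16*(-3)*(12 - 2*9 - 3*4) = -16*(-3)*(12 - 18 - 12) = -16*(-3)*(-18) = -32*27 = -864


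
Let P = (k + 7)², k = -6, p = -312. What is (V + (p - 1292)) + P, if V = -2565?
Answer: -4168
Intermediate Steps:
P = 1 (P = (-6 + 7)² = 1² = 1)
(V + (p - 1292)) + P = (-2565 + (-312 - 1292)) + 1 = (-2565 - 1604) + 1 = -4169 + 1 = -4168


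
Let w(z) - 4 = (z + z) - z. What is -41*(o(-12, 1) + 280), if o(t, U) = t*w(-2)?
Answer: -10496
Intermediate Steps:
w(z) = 4 + z (w(z) = 4 + ((z + z) - z) = 4 + (2*z - z) = 4 + z)
o(t, U) = 2*t (o(t, U) = t*(4 - 2) = t*2 = 2*t)
-41*(o(-12, 1) + 280) = -41*(2*(-12) + 280) = -41*(-24 + 280) = -41*256 = -10496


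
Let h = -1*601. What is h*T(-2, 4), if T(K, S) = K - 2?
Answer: 2404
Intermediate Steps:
h = -601
T(K, S) = -2 + K
h*T(-2, 4) = -601*(-2 - 2) = -601*(-4) = 2404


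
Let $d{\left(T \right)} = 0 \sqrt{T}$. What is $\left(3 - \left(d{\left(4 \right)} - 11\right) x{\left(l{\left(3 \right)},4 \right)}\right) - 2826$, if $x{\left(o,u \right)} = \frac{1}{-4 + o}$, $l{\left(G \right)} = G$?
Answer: $-2834$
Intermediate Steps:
$d{\left(T \right)} = 0$
$\left(3 - \left(d{\left(4 \right)} - 11\right) x{\left(l{\left(3 \right)},4 \right)}\right) - 2826 = \left(3 - \frac{0 - 11}{-4 + 3}\right) - 2826 = \left(3 - - \frac{11}{-1}\right) - 2826 = \left(3 - \left(-11\right) \left(-1\right)\right) - 2826 = \left(3 - 11\right) - 2826 = -8 - 2826 = -2834$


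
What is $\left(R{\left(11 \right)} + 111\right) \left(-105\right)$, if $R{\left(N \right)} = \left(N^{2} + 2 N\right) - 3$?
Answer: $-26355$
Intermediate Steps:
$R{\left(N \right)} = -3 + N^{2} + 2 N$
$\left(R{\left(11 \right)} + 111\right) \left(-105\right) = \left(\left(-3 + 11^{2} + 2 \cdot 11\right) + 111\right) \left(-105\right) = \left(\left(-3 + 121 + 22\right) + 111\right) \left(-105\right) = \left(140 + 111\right) \left(-105\right) = 251 \left(-105\right) = -26355$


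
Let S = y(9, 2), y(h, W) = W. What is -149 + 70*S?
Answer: -9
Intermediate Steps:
S = 2
-149 + 70*S = -149 + 70*2 = -149 + 140 = -9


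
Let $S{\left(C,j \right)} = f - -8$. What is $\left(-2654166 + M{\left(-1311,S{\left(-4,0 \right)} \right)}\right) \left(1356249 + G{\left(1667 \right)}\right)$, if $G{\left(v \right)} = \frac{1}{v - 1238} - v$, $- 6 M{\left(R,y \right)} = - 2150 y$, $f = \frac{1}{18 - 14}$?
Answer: $- \frac{6162638216170681}{1716} \approx -3.5913 \cdot 10^{12}$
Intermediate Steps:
$f = \frac{1}{4} \approx 0.25$
$S{\left(C,j \right)} = \frac{33}{4}$ ($S{\left(C,j \right)} = \frac{1}{4} - -8 = \frac{1}{4} + 8 = \frac{33}{4}$)
$M{\left(R,y \right)} = \frac{1075 y}{3}$ ($M{\left(R,y \right)} = - \frac{\left(-2150\right) y}{6} = \frac{1075 y}{3}$)
$G{\left(v \right)} = \frac{1}{-1238 + v} - v$
$\left(-2654166 + M{\left(-1311,S{\left(-4,0 \right)} \right)}\right) \left(1356249 + G{\left(1667 \right)}\right) = \left(-2654166 + \frac{1075}{3} \cdot \frac{33}{4}\right) \left(1356249 + \frac{1 - 1667^{2} + 1238 \cdot 1667}{-1238 + 1667}\right) = \left(-2654166 + \frac{11825}{4}\right) \left(1356249 + \frac{1 - 2778889 + 2063746}{429}\right) = - \frac{10604839 \left(1356249 + \frac{1 - 2778889 + 2063746}{429}\right)}{4} = - \frac{10604839 \left(1356249 + \frac{1}{429} \left(-715142\right)\right)}{4} = - \frac{10604839 \left(1356249 - \frac{715142}{429}\right)}{4} = \left(- \frac{10604839}{4}\right) \frac{581115679}{429} = - \frac{6162638216170681}{1716}$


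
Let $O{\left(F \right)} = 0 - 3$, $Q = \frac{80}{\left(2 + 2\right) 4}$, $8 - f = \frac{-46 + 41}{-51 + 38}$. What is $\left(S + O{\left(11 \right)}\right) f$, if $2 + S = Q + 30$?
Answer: $\frac{2970}{13} \approx 228.46$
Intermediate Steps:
$f = \frac{99}{13}$ ($f = 8 - \frac{-46 + 41}{-51 + 38} = 8 - - \frac{5}{-13} = 8 - \left(-5\right) \left(- \frac{1}{13}\right) = 8 - \frac{5}{13} = \frac{99}{13} \approx 7.6154$)
$Q = 5$ ($Q = \frac{80}{4 \cdot 4} = \frac{80}{16} = 80 \cdot \frac{1}{16} = 5$)
$O{\left(F \right)} = -3$
$S = 33$ ($S = -2 + \left(5 + 30\right) = -2 + 35 = 33$)
$\left(S + O{\left(11 \right)}\right) f = \left(33 - 3\right) \frac{99}{13} = 30 \cdot \frac{99}{13} = \frac{2970}{13}$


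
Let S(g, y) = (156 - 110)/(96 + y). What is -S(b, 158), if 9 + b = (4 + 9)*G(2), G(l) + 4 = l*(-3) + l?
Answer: -23/127 ≈ -0.18110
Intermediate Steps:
G(l) = -4 - 2*l (G(l) = -4 + (l*(-3) + l) = -4 + (-3*l + l) = -4 - 2*l)
b = -113 (b = -9 + (4 + 9)*(-4 - 2*2) = -9 + 13*(-4 - 4) = -9 + 13*(-8) = -9 - 104 = -113)
S(g, y) = 46/(96 + y)
-S(b, 158) = -46/(96 + 158) = -46/254 = -1*23/127 = -23/127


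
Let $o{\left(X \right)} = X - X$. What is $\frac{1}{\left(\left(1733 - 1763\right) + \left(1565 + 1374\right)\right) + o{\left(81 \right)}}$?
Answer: $\frac{1}{2909} \approx 0.00034376$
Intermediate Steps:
$o{\left(X \right)} = 0$
$\frac{1}{\left(\left(1733 - 1763\right) + \left(1565 + 1374\right)\right) + o{\left(81 \right)}} = \frac{1}{\left(\left(1733 - 1763\right) + \left(1565 + 1374\right)\right) + 0} = \frac{1}{\left(-30 + 2939\right) + 0} = \frac{1}{2909 + 0} = \frac{1}{2909}$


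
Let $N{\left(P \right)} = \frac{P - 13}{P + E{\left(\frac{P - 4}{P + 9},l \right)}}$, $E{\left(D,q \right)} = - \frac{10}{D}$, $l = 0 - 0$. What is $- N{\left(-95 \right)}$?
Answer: $- \frac{10692}{10265} \approx -1.0416$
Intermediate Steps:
$l = 0$ ($l = 0 + 0 = 0$)
$N{\left(P \right)} = \frac{-13 + P}{P - \frac{10 \left(9 + P\right)}{-4 + P}}$ ($N{\left(P \right)} = \frac{P - 13}{P - \frac{10}{\left(P - 4\right) \frac{1}{P + 9}}} = \frac{-13 + P}{P - \frac{10}{\left(-4 + P\right) \frac{1}{9 + P}}} = \frac{-13 + P}{P - \frac{10}{\frac{1}{9 + P} \left(-4 + P\right)}} = \frac{-13 + P}{P - 10 \frac{9 + P}{-4 + P}} = \frac{-13 + P}{P - \frac{10 \left(9 + P\right)}{-4 + P}}$)
$- N{\left(-95 \right)} = - \frac{\left(-13 - 95\right) \left(-4 - 95\right)}{-90 - -950 - 95 \left(-4 - 95\right)} = - \frac{\left(-108\right) \left(-99\right)}{-90 + 950 - -9405} = - \frac{\left(-108\right) \left(-99\right)}{-90 + 950 + 9405} = - \frac{\left(-108\right) \left(-99\right)}{10265} = \left(-1\right) \frac{10692}{10265} = - \frac{10692}{10265}$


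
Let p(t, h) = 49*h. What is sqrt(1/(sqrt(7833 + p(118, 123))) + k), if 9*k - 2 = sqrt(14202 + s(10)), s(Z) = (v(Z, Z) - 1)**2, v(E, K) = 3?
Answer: sqrt(1185800 + 2310*sqrt(385) + 592900*sqrt(14206))/2310 ≈ 3.6707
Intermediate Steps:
s(Z) = 4 (s(Z) = (3 - 1)**2 = 2**2 = 4)
k = 2/9 + sqrt(14206)/9 (k = 2/9 + sqrt(14202 + 4)/9 = 2/9 + sqrt(14206)/9 ≈ 13.465)
sqrt(1/(sqrt(7833 + p(118, 123))) + k) = sqrt(1/(sqrt(7833 + 49*123)) + (2/9 + sqrt(14206)/9)) = sqrt(1/(sqrt(7833 + 6027)) + (2/9 + sqrt(14206)/9)) = sqrt(1/(sqrt(13860)) + (2/9 + sqrt(14206)/9)) = sqrt(1/(6*sqrt(385)) + (2/9 + sqrt(14206)/9)) = sqrt(sqrt(385)/2310 + (2/9 + sqrt(14206)/9)) = sqrt(2/9 + sqrt(14206)/9 + sqrt(385)/2310)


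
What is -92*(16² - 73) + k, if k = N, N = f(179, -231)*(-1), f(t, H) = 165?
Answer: -17001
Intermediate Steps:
N = -165 (N = 165*(-1) = -165)
k = -165
-92*(16² - 73) + k = -92*(16² - 73) - 165 = -92*(256 - 73) - 165 = -92*183 - 165 = -16836 - 165 = -17001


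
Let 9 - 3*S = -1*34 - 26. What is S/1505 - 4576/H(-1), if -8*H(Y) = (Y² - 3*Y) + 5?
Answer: 55095247/13545 ≈ 4067.6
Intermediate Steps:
S = 23 (S = 3 - (-1*34 - 26)/3 = 3 - (-34 - 26)/3 = 3 - ⅓*(-60) = 3 + 20 = 23)
H(Y) = -5/8 - Y²/8 + 3*Y/8 (H(Y) = -((Y² - 3*Y) + 5)/8 = -(5 + Y² - 3*Y)/8 = -5/8 - Y²/8 + 3*Y/8)
S/1505 - 4576/H(-1) = 23/1505 - 4576/(-5/8 - ⅛*(-1)² + (3/8)*(-1)) = 23*(1/1505) - 4576/(-5/8 - ⅛*1 - 3/8) = 23/1505 - 4576/(-5/8 - ⅛ - 3/8) = 23/1505 - 4576/(-9/8) = 23/1505 - 4576*(-8/9) = 23/1505 + 36608/9 = 55095247/13545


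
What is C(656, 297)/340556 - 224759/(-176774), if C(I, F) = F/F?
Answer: 38271601389/30100723172 ≈ 1.2715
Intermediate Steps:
C(I, F) = 1
C(656, 297)/340556 - 224759/(-176774) = 1/340556 - 224759/(-176774) = 1*(1/340556) - 224759*(-1/176774) = 1/340556 + 224759/176774 = 38271601389/30100723172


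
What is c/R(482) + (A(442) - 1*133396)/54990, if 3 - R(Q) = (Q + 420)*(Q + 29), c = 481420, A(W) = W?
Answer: -14625718421/4224322635 ≈ -3.4623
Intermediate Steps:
R(Q) = 3 - (29 + Q)*(420 + Q) (R(Q) = 3 - (Q + 420)*(Q + 29) = 3 - (420 + Q)*(29 + Q) = 3 - (29 + Q)*(420 + Q))
c/R(482) + (A(442) - 1*133396)/54990 = 481420/(-12177 - 1*482² - 449*482) + (442 - 1*133396)/54990 = 481420/(-12177 - 1*232324 - 216418) + (442 - 133396)*(1/54990) = 481420/(-12177 - 232324 - 216418) - 132954*1/54990 = 481420/(-460919) - 22159/9165 = 481420*(-1/460919) - 22159/9165 = -481420/460919 - 22159/9165 = -14625718421/4224322635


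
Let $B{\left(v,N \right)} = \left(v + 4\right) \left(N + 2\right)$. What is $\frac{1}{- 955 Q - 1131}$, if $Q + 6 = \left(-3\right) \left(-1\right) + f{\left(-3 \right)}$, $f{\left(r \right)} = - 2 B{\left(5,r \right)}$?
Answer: $- \frac{1}{15456} \approx -6.47 \cdot 10^{-5}$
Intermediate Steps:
$B{\left(v,N \right)} = \left(2 + N\right) \left(4 + v\right)$ ($B{\left(v,N \right)} = \left(4 + v\right) \left(2 + N\right) = \left(2 + N\right) \left(4 + v\right)$)
$f{\left(r \right)} = -36 - 18 r$ ($f{\left(r \right)} = - 2 \left(8 + 2 \cdot 5 + 4 r + r 5\right) = - 2 \left(8 + 10 + 4 r + 5 r\right) = - 2 \left(18 + 9 r\right) = -36 - 18 r$)
$Q = 15$ ($Q = -6 - -21 = -6 + \left(3 + \left(-36 + 54\right)\right) = -6 + \left(3 + 18\right) = -6 + 21 = 15$)
$\frac{1}{- 955 Q - 1131} = \frac{1}{\left(-955\right) 15 - 1131} = \frac{1}{-14325 - 1131} = \frac{1}{-15456} = - \frac{1}{15456}$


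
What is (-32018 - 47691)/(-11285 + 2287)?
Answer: 79709/8998 ≈ 8.8585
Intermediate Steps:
(-32018 - 47691)/(-11285 + 2287) = -79709/(-8998) = -79709*(-1/8998) = 79709/8998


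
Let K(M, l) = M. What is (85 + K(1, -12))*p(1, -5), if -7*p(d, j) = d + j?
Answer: 344/7 ≈ 49.143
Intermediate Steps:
p(d, j) = -d/7 - j/7 (p(d, j) = -(d + j)/7 = -d/7 - j/7)
(85 + K(1, -12))*p(1, -5) = (85 + 1)*(-⅐*1 - ⅐*(-5)) = 86*(-⅐ + 5/7) = 86*(4/7) = 344/7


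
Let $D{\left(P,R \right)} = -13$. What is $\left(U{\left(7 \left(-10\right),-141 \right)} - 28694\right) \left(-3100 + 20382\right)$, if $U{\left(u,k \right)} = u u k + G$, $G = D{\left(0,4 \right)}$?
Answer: $-12436248174$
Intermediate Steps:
$G = -13$
$U{\left(u,k \right)} = -13 + k u^{2}$ ($U{\left(u,k \right)} = u u k - 13 = u^{2} k - 13 = k u^{2} - 13 = -13 + k u^{2}$)
$\left(U{\left(7 \left(-10\right),-141 \right)} - 28694\right) \left(-3100 + 20382\right) = \left(\left(-13 - 141 \left(7 \left(-10\right)\right)^{2}\right) - 28694\right) \left(-3100 + 20382\right) = \left(\left(-13 - 141 \left(-70\right)^{2}\right) - 28694\right) 17282 = \left(\left(-13 - 690900\right) - 28694\right) 17282 = \left(-690913 - 28694\right) 17282 = \left(-719607\right) 17282 = -12436248174$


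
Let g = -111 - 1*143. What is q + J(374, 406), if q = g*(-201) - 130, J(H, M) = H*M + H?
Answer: 203142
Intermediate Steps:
g = -254 (g = -111 - 143 = -254)
J(H, M) = H + H*M
q = 50924 (q = -254*(-201) - 130 = 51054 - 130 = 50924)
q + J(374, 406) = 50924 + 374*(1 + 406) = 50924 + 374*407 = 50924 + 152218 = 203142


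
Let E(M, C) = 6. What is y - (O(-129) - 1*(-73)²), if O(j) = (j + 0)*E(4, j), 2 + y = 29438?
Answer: 35539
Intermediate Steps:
y = 29436 (y = -2 + 29438 = 29436)
O(j) = 6*j (O(j) = (j + 0)*6 = j*6 = 6*j)
y - (O(-129) - 1*(-73)²) = 29436 - (6*(-129) - 1*(-73)²) = 29436 - (-774 - 1*5329) = 29436 - (-774 - 5329) = 29436 - 1*(-6103) = 29436 + 6103 = 35539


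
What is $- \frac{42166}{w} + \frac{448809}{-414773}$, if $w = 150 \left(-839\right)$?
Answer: $- \frac{19496647166}{26099591025} \approx -0.74701$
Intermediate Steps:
$w = -125850$
$- \frac{42166}{w} + \frac{448809}{-414773} = - \frac{42166}{-125850} + \frac{448809}{-414773} = \left(-42166\right) \left(- \frac{1}{125850}\right) + 448809 \left(- \frac{1}{414773}\right) = \frac{21083}{62925} - \frac{448809}{414773} = - \frac{19496647166}{26099591025}$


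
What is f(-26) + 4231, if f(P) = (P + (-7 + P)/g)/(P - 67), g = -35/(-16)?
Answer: 13773343/3255 ≈ 4231.4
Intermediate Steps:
g = 35/16 (g = -35*(-1/16) = 35/16 ≈ 2.1875)
f(P) = (-16/5 + 51*P/35)/(-67 + P) (f(P) = (P + (-7 + P)/(35/16))/(P - 67) = (P + (-7 + P)*(16/35))/(-67 + P) = (P + (-16/5 + 16*P/35))/(-67 + P) = (-16/5 + 51*P/35)/(-67 + P))
f(-26) + 4231 = (-112 + 51*(-26))/(35*(-67 - 26)) + 4231 = (1/35)*(-112 - 1326)/(-93) + 4231 = (1/35)*(-1/93)*(-1438) + 4231 = 1438/3255 + 4231 = 13773343/3255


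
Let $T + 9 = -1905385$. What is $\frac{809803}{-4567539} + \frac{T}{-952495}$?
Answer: $\frac{7931628096881}{4350558059805} \approx 1.8231$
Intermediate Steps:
$T = -1905394$ ($T = -9 - 1905385 = -1905394$)
$\frac{809803}{-4567539} + \frac{T}{-952495} = \frac{809803}{-4567539} - \frac{1905394}{-952495} = 809803 \left(- \frac{1}{4567539}\right) - - \frac{1905394}{952495} = - \frac{809803}{4567539} + \frac{1905394}{952495} = \frac{7931628096881}{4350558059805}$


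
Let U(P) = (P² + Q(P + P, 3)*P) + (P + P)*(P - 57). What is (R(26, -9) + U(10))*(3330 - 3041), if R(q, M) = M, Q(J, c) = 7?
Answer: -225131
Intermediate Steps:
U(P) = P² + 7*P + 2*P*(-57 + P) (U(P) = (P² + 7*P) + (P + P)*(P - 57) = (P² + 7*P) + (2*P)*(-57 + P) = (P² + 7*P) + 2*P*(-57 + P) = P² + 7*P + 2*P*(-57 + P))
(R(26, -9) + U(10))*(3330 - 3041) = (-9 + 10*(-107 + 3*10))*(3330 - 3041) = (-9 + 10*(-107 + 30))*289 = (-9 + 10*(-77))*289 = (-9 - 770)*289 = -779*289 = -225131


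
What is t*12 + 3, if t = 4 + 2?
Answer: 75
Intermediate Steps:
t = 6
t*12 + 3 = 6*12 + 3 = 72 + 3 = 75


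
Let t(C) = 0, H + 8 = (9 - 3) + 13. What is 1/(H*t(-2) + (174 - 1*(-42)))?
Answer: 1/216 ≈ 0.0046296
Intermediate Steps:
H = 11 (H = -8 + ((9 - 3) + 13) = -8 + (6 + 13) = -8 + 19 = 11)
1/(H*t(-2) + (174 - 1*(-42))) = 1/(11*0 + (174 - 1*(-42))) = 1/(0 + (174 + 42)) = 1/(0 + 216) = 1/216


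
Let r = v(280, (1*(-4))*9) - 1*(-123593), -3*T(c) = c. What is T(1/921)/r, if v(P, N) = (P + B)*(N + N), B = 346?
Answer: -1/216953523 ≈ -4.6093e-9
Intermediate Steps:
T(c) = -c/3
v(P, N) = 2*N*(346 + P) (v(P, N) = (P + 346)*(N + N) = (346 + P)*(2*N) = 2*N*(346 + P))
r = 78521 (r = 2*((1*(-4))*9)*(346 + 280) - 1*(-123593) = 2*(-4*9)*626 + 123593 = 2*(-36)*626 + 123593 = -45072 + 123593 = 78521)
T(1/921)/r = -1/3/921/78521 = -1/3*1/921*(1/78521) = -1/2763*1/78521 = -1/216953523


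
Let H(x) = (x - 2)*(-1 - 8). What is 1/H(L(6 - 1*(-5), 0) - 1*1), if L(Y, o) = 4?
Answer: -⅑ ≈ -0.11111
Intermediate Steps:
H(x) = 18 - 9*x (H(x) = (-2 + x)*(-9) = 18 - 9*x)
1/H(L(6 - 1*(-5), 0) - 1*1) = 1/(18 - 9*(4 - 1*1)) = 1/(18 - 9*(4 - 1)) = 1/(18 - 9*3) = 1/(18 - 27) = 1/(-9) = -⅑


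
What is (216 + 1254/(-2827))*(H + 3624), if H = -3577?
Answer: 2603706/257 ≈ 10131.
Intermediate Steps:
(216 + 1254/(-2827))*(H + 3624) = (216 + 1254/(-2827))*(-3577 + 3624) = (216 + 1254*(-1/2827))*47 = (216 - 114/257)*47 = (55398/257)*47 = 2603706/257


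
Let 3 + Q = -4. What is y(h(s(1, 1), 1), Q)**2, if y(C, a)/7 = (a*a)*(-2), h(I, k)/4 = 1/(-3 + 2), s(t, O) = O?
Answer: 470596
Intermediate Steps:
h(I, k) = -4 (h(I, k) = 4/(-3 + 2) = 4/(-1) = 4*(-1) = -4)
Q = -7 (Q = -3 - 4 = -7)
y(C, a) = -14*a**2 (y(C, a) = 7*((a*a)*(-2)) = 7*(a**2*(-2)) = 7*(-2*a**2) = -14*a**2)
y(h(s(1, 1), 1), Q)**2 = (-14*(-7)**2)**2 = (-14*49)**2 = (-686)**2 = 470596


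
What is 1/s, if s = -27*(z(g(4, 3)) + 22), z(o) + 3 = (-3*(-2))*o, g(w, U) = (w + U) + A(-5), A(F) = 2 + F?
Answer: -1/1161 ≈ -0.00086133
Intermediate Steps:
g(w, U) = -3 + U + w (g(w, U) = (w + U) + (2 - 5) = (U + w) - 3 = -3 + U + w)
z(o) = -3 + 6*o (z(o) = -3 + (-3*(-2))*o = -3 + 6*o)
s = -1161 (s = -27*((-3 + 6*(-3 + 3 + 4)) + 22) = -27*((-3 + 6*4) + 22) = -27*((-3 + 24) + 22) = -27*(21 + 22) = -27*43 = -1161)
1/s = 1/(-1161) = -1/1161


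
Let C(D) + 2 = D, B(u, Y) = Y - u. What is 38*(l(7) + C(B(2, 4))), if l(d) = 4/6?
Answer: 76/3 ≈ 25.333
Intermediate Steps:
l(d) = 2/3 (l(d) = 4*(1/6) = 2/3)
C(D) = -2 + D
38*(l(7) + C(B(2, 4))) = 38*(2/3 + (-2 + (4 - 1*2))) = 38*(2/3 + (-2 + (4 - 2))) = 38*(2/3 + (-2 + 2)) = 38*(2/3 + 0) = 38*(2/3) = 76/3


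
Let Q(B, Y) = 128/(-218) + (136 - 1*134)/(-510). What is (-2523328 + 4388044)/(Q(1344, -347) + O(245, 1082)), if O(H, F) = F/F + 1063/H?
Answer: 2539659279780/6466151 ≈ 3.9276e+5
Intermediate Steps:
Q(B, Y) = -16429/27795 (Q(B, Y) = 128*(-1/218) + (136 - 134)*(-1/510) = -64/109 + 2*(-1/510) = -64/109 - 1/255 = -16429/27795)
O(H, F) = 1 + 1063/H
(-2523328 + 4388044)/(Q(1344, -347) + O(245, 1082)) = (-2523328 + 4388044)/(-16429/27795 + (1063 + 245)/245) = 1864716/(-16429/27795 + (1/245)*1308) = 1864716/(-16429/27795 + 1308/245) = 1864716/(6466151/1361955) = 1864716*(1361955/6466151) = 2539659279780/6466151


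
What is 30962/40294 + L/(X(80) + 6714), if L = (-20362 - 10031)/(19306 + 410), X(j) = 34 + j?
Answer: 231494780013/301356247184 ≈ 0.76818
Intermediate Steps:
L = -10131/6572 (L = -30393/19716 = -30393*1/19716 = -10131/6572 ≈ -1.5415)
30962/40294 + L/(X(80) + 6714) = 30962/40294 - 10131/(6572*((34 + 80) + 6714)) = 30962*(1/40294) - 10131/(6572*(114 + 6714)) = 15481/20147 - 10131/6572/6828 = 15481/20147 - 10131/6572*1/6828 = 15481/20147 - 3377/14957872 = 231494780013/301356247184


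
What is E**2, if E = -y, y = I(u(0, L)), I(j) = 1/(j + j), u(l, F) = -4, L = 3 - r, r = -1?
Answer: 1/64 ≈ 0.015625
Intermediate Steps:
L = 4 (L = 3 - 1*(-1) = 3 + 1 = 4)
I(j) = 1/(2*j)
y = -1/8 (y = (1/2)/(-4) = (1/2)*(-1/4) = -1/8 ≈ -0.12500)
E = 1/8 (E = -1*(-1/8) = 1/8 ≈ 0.12500)
E**2 = (1/8)**2 = 1/64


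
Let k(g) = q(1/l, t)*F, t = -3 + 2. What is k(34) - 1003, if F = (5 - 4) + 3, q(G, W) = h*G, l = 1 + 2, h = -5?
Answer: -3029/3 ≈ -1009.7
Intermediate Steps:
l = 3
t = -1
q(G, W) = -5*G
F = 4 (F = 1 + 3 = 4)
k(g) = -20/3 (k(g) = -5/3*4 = -20/3)
k(34) - 1003 = -20/3 - 1003 = -3029/3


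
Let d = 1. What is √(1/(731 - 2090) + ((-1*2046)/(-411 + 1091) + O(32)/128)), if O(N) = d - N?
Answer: I*√1234215371230/616080 ≈ 1.8033*I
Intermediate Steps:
O(N) = 1 - N
√(1/(731 - 2090) + ((-1*2046)/(-411 + 1091) + O(32)/128)) = √(1/(731 - 2090) + ((-1*2046)/(-411 + 1091) + (1 - 1*32)/128)) = √(1/(-1359) + (-2046/680 + (1 - 32)*(1/128))) = √(-1/1359 + (-2046*1/680 - 31*1/128)) = √(-1/1359 + (-1023/340 - 31/128)) = √(-1/1359 - 35371/10880) = √(-48080069/14785920) = I*√1234215371230/616080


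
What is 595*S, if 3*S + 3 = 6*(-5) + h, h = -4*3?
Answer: -8925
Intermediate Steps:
h = -12
S = -15 (S = -1 + (6*(-5) - 12)/3 = -1 + (-30 - 12)/3 = -1 + (⅓)*(-42) = -1 - 14 = -15)
595*S = 595*(-15) = -8925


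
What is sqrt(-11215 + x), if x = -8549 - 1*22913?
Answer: I*sqrt(42677) ≈ 206.58*I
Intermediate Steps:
x = -31462 (x = -8549 - 22913 = -31462)
sqrt(-11215 + x) = sqrt(-11215 - 31462) = sqrt(-42677) = I*sqrt(42677)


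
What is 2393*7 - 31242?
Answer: -14491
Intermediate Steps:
2393*7 - 31242 = 16751 - 31242 = -14491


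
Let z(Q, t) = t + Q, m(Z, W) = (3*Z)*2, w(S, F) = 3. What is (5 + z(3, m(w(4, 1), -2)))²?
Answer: 676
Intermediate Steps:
m(Z, W) = 6*Z
z(Q, t) = Q + t
(5 + z(3, m(w(4, 1), -2)))² = (5 + (3 + 6*3))² = (5 + (3 + 18))² = (5 + 21)² = 26² = 676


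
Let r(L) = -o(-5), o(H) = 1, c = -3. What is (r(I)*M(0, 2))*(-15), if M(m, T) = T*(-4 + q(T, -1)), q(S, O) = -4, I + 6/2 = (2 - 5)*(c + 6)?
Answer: -240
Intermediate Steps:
I = -12 (I = -3 + (2 - 5)*(-3 + 6) = -3 - 3*3 = -3 - 9 = -12)
r(L) = -1 (r(L) = -1*1 = -1)
M(m, T) = -8*T (M(m, T) = T*(-4 - 4) = T*(-8) = -8*T)
(r(I)*M(0, 2))*(-15) = -(-8)*2*(-15) = -1*(-16)*(-15) = 16*(-15) = -240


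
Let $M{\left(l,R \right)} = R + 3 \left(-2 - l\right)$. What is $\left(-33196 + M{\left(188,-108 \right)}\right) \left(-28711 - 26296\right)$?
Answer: $1863307118$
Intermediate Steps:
$M{\left(l,R \right)} = -6 + R - 3 l$ ($M{\left(l,R \right)} = R - \left(6 + 3 l\right) = -6 + R - 3 l$)
$\left(-33196 + M{\left(188,-108 \right)}\right) \left(-28711 - 26296\right) = \left(-33196 - 678\right) \left(-28711 - 26296\right) = \left(-33196 - 678\right) \left(-55007\right) = \left(-33874\right) \left(-55007\right) = 1863307118$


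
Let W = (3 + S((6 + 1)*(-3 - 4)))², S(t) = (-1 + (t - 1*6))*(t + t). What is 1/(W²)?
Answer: 1/909087685468561 ≈ 1.1000e-15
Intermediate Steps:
S(t) = 2*t*(-7 + t) (S(t) = (-1 + (t - 6))*(2*t) = (-1 + (-6 + t))*(2*t) = (-7 + t)*(2*t) = 2*t*(-7 + t))
W = 30151081 (W = (3 + 2*((6 + 1)*(-3 - 4))*(-7 + (6 + 1)*(-3 - 4)))² = (3 + 2*(7*(-7))*(-7 + 7*(-7)))² = (3 + 2*(-49)*(-7 - 49))² = (3 + 2*(-49)*(-56))² = (3 + 5488)² = 5491² = 30151081)
1/(W²) = 1/(30151081²) = 1/909087685468561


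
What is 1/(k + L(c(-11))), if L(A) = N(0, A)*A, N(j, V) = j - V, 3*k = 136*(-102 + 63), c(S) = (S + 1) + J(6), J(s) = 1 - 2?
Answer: -1/1889 ≈ -0.00052938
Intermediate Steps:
J(s) = -1
c(S) = S (c(S) = (S + 1) - 1 = (1 + S) - 1 = S)
k = -1768 (k = (136*(-102 + 63))/3 = (136*(-39))/3 = (⅓)*(-5304) = -1768)
L(A) = -A² (L(A) = (0 - A)*A = (-A)*A = -A²)
1/(k + L(c(-11))) = 1/(-1768 - 1*(-11)²) = 1/(-1768 - 1*121) = 1/(-1768 - 121) = 1/(-1889) = -1/1889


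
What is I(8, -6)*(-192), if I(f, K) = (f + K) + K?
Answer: 768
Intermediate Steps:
I(f, K) = f + 2*K (I(f, K) = (K + f) + K = f + 2*K)
I(8, -6)*(-192) = (8 + 2*(-6))*(-192) = (8 - 12)*(-192) = -4*(-192) = 768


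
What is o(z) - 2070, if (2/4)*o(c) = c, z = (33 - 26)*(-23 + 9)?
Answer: -2266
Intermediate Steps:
z = -98 (z = 7*(-14) = -98)
o(c) = 2*c
o(z) - 2070 = 2*(-98) - 2070 = -196 - 2070 = -2266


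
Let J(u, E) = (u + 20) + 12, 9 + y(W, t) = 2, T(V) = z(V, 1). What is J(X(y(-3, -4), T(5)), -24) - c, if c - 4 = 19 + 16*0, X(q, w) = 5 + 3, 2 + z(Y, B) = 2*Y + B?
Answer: 17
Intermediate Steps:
z(Y, B) = -2 + B + 2*Y (z(Y, B) = -2 + (2*Y + B) = -2 + (B + 2*Y) = -2 + B + 2*Y)
T(V) = -1 + 2*V (T(V) = -2 + 1 + 2*V = -1 + 2*V)
y(W, t) = -7 (y(W, t) = -9 + 2 = -7)
X(q, w) = 8
c = 23 (c = 4 + (19 + 16*0) = 4 + (19 + 0) = 4 + 19 = 23)
J(u, E) = 32 + u (J(u, E) = (20 + u) + 12 = 32 + u)
J(X(y(-3, -4), T(5)), -24) - c = (32 + 8) - 1*23 = 40 - 23 = 17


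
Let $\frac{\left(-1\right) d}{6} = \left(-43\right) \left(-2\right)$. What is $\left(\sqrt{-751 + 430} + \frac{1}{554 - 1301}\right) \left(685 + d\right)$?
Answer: $- \frac{169}{747} + 169 i \sqrt{321} \approx -0.22624 + 3027.9 i$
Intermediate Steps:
$d = -516$ ($d = - 6 \left(\left(-43\right) \left(-2\right)\right) = \left(-6\right) 86 = -516$)
$\left(\sqrt{-751 + 430} + \frac{1}{554 - 1301}\right) \left(685 + d\right) = \left(\sqrt{-751 + 430} + \frac{1}{554 - 1301}\right) \left(685 - 516\right) = \left(\sqrt{-321} + \frac{1}{-747}\right) 169 = \left(i \sqrt{321} - \frac{1}{747}\right) 169 = \left(- \frac{1}{747} + i \sqrt{321}\right) 169 = - \frac{169}{747} + 169 i \sqrt{321}$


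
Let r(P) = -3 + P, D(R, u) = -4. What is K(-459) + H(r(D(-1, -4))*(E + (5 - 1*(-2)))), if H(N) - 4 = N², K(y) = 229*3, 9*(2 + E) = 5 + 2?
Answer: 188467/81 ≈ 2326.8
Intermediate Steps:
E = -11/9 (E = -2 + (5 + 2)/9 = -2 + (⅑)*7 = -2 + 7/9 = -11/9 ≈ -1.2222)
K(y) = 687
H(N) = 4 + N²
K(-459) + H(r(D(-1, -4))*(E + (5 - 1*(-2)))) = 687 + (4 + ((-3 - 4)*(-11/9 + (5 - 1*(-2))))²) = 687 + (4 + (-7*(-11/9 + (5 + 2)))²) = 687 + (4 + (-7*(-11/9 + 7))²) = 687 + (4 + (-7*52/9)²) = 687 + (4 + (-364/9)²) = 687 + (4 + 132496/81) = 687 + 132820/81 = 188467/81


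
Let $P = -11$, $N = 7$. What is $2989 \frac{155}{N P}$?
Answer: $- \frac{66185}{11} \approx -6016.8$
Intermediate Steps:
$2989 \frac{155}{N P} = 2989 \frac{155}{7 \left(-11\right)} = 2989 \frac{155}{-77} = 2989 \cdot 155 \left(- \frac{1}{77}\right) = 2989 \left(- \frac{155}{77}\right) = - \frac{66185}{11}$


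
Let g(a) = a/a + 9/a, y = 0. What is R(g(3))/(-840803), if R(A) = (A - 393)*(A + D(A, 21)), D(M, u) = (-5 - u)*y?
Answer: 1556/840803 ≈ 0.0018506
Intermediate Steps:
g(a) = 1 + 9/a
D(M, u) = 0 (D(M, u) = (-5 - u)*0 = 0)
R(A) = A*(-393 + A) (R(A) = (A - 393)*(A + 0) = (-393 + A)*A = A*(-393 + A))
R(g(3))/(-840803) = (((9 + 3)/3)*(-393 + (9 + 3)/3))/(-840803) = (((⅓)*12)*(-393 + (⅓)*12))*(-1/840803) = (4*(-393 + 4))*(-1/840803) = (4*(-389))*(-1/840803) = -1556*(-1/840803) = 1556/840803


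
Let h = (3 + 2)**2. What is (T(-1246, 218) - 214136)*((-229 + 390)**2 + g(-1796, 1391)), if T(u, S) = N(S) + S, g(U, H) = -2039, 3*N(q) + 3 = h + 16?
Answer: -15325461512/3 ≈ -5.1085e+9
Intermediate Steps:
h = 25 (h = 5**2 = 25)
N(q) = 38/3 (N(q) = -1 + (25 + 16)/3 = -1 + (1/3)*41 = -1 + 41/3 = 38/3)
T(u, S) = 38/3 + S
(T(-1246, 218) - 214136)*((-229 + 390)**2 + g(-1796, 1391)) = ((38/3 + 218) - 214136)*((-229 + 390)**2 - 2039) = (692/3 - 214136)*(161**2 - 2039) = -641716*(25921 - 2039)/3 = -641716/3*23882 = -15325461512/3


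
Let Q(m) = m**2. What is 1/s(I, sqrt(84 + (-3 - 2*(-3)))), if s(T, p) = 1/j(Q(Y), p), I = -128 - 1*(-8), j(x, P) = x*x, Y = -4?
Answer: 256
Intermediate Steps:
j(x, P) = x**2
I = -120 (I = -128 + 8 = -120)
s(T, p) = 1/256 (s(T, p) = 1/(((-4)**2)**2) = 1/(16**2) = 1/256)
1/s(I, sqrt(84 + (-3 - 2*(-3)))) = 1/(1/256) = 256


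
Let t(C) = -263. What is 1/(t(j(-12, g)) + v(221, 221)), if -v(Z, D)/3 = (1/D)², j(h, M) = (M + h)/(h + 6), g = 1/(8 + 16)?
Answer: -48841/12845186 ≈ -0.0038023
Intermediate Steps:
g = 1/24 ≈ 0.041667
j(h, M) = (M + h)/(6 + h)
v(Z, D) = -3/D²
1/(t(j(-12, g)) + v(221, 221)) = 1/(-263 - 3/221²) = 1/(-263 - 3*1/48841) = 1/(-263 - 3/48841) = 1/(-12845186/48841) = -48841/12845186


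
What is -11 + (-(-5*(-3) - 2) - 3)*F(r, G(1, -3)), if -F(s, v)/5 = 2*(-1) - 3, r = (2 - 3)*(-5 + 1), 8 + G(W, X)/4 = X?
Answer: -411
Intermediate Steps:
G(W, X) = -32 + 4*X
r = 4 (r = -1*(-4) = 4)
F(s, v) = 25 (F(s, v) = -5*(2*(-1) - 3) = -5*(-2 - 3) = -5*(-5) = 25)
-11 + (-(-5*(-3) - 2) - 3)*F(r, G(1, -3)) = -11 + (-(-5*(-3) - 2) - 3)*25 = -11 + (-(15 - 2) - 3)*25 = -11 + (-1*13 - 3)*25 = -11 + (-13 - 3)*25 = -11 - 16*25 = -11 - 400 = -411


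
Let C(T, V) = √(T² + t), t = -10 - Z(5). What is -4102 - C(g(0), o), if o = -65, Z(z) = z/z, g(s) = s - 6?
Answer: -4107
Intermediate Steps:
g(s) = -6 + s
Z(z) = 1
t = -11 (t = -10 - 1*1 = -10 - 1 = -11)
C(T, V) = √(-11 + T²) (C(T, V) = √(T² - 11) = √(-11 + T²))
-4102 - C(g(0), o) = -4102 - √(-11 + (-6 + 0)²) = -4102 - √(-11 + (-6)²) = -4102 - √(-11 + 36) = -4102 - √25 = -4102 - 1*5 = -4102 - 5 = -4107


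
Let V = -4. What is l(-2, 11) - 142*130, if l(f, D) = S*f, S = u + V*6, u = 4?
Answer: -18420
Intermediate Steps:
S = -20 (S = 4 - 4*6 = 4 - 24 = -20)
l(f, D) = -20*f
l(-2, 11) - 142*130 = -20*(-2) - 142*130 = 40 - 18460 = -18420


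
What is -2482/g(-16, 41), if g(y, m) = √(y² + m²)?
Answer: -2482*√1937/1937 ≈ -56.395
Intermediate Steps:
g(y, m) = √(m² + y²)
-2482/g(-16, 41) = -2482/√(41² + (-16)²) = -2482/√(1681 + 256) = -2482*√1937/1937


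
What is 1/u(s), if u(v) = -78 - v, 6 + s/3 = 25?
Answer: -1/135 ≈ -0.0074074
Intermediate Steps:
s = 57 (s = -18 + 3*25 = -18 + 75 = 57)
1/u(s) = 1/(-78 - 1*57) = 1/(-78 - 57) = 1/(-135) = -1/135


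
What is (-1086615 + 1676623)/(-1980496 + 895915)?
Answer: -590008/1084581 ≈ -0.54400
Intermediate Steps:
(-1086615 + 1676623)/(-1980496 + 895915) = 590008/(-1084581) = 590008*(-1/1084581) = -590008/1084581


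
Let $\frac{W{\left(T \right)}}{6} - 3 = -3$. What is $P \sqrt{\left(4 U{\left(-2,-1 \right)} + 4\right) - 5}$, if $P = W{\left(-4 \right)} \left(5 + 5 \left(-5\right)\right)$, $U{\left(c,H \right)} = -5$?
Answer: $0$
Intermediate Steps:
$W{\left(T \right)} = 0$ ($W{\left(T \right)} = 18 + 6 \left(-3\right) = 18 - 18 = 0$)
$P = 0$ ($P = 0 \left(5 + 5 \left(-5\right)\right) = 0 \left(5 - 25\right) = 0 \left(-20\right) = 0$)
$P \sqrt{\left(4 U{\left(-2,-1 \right)} + 4\right) - 5} = 0 \sqrt{\left(4 \left(-5\right) + 4\right) - 5} = 0 \sqrt{\left(-20 + 4\right) - 5} = 0 \sqrt{-16 - 5} = 0 \sqrt{-21} = 0 i \sqrt{21} = 0$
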